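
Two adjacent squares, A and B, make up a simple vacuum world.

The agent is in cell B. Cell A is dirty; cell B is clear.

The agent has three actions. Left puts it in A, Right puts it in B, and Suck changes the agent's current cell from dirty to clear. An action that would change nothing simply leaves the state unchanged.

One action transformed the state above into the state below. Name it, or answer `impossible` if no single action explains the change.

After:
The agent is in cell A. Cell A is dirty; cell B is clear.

Left

try  Left: (A; A:dirty, B:clear)  ← match
try Right: (B; A:dirty, B:clear)
try  Suck: (B; A:dirty, B:clear)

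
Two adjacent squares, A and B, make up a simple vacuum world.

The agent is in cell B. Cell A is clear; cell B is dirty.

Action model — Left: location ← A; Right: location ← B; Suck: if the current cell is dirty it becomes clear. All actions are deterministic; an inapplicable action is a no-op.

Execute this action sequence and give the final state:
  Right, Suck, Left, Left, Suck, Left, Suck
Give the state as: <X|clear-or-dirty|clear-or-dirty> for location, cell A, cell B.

[1] after Right: <B|clear|dirty>
[2] after Suck: <B|clear|clear>
[3] after Left: <A|clear|clear>
[4] after Left: <A|clear|clear>
[5] after Suck: <A|clear|clear>
[6] after Left: <A|clear|clear>
[7] after Suck: <A|clear|clear>

<A|clear|clear>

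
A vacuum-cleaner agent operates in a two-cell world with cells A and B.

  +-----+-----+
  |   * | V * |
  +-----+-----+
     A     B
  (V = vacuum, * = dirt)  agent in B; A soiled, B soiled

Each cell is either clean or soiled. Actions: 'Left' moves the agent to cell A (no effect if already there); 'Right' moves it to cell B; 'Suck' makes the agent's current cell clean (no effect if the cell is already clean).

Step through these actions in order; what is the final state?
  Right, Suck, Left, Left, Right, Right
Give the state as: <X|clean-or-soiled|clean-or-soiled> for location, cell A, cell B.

<B|soiled|clean>

[1] after Right: <B|soiled|soiled>
[2] after Suck: <B|soiled|clean>
[3] after Left: <A|soiled|clean>
[4] after Left: <A|soiled|clean>
[5] after Right: <B|soiled|clean>
[6] after Right: <B|soiled|clean>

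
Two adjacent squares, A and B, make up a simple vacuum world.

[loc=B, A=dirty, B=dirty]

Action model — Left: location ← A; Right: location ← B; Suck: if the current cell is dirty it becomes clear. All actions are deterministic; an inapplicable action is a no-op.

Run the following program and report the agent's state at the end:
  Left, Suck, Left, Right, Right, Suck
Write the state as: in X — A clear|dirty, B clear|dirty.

in B — A clear, B clear

1. Left → in A — A dirty, B dirty
2. Suck → in A — A clear, B dirty
3. Left → in A — A clear, B dirty
4. Right → in B — A clear, B dirty
5. Right → in B — A clear, B dirty
6. Suck → in B — A clear, B clear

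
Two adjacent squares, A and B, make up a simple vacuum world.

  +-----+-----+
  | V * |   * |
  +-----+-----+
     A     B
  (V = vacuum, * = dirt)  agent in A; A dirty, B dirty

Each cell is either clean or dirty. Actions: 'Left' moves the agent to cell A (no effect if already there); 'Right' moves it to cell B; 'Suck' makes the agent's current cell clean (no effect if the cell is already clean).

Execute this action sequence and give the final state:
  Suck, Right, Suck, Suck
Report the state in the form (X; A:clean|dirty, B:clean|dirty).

1. Suck → (A; A:clean, B:dirty)
2. Right → (B; A:clean, B:dirty)
3. Suck → (B; A:clean, B:clean)
4. Suck → (B; A:clean, B:clean)

(B; A:clean, B:clean)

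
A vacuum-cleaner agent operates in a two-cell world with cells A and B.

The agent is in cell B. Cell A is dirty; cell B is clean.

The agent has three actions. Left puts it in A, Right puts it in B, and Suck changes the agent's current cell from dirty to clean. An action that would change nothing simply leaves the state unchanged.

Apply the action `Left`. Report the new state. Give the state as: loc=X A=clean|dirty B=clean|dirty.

start: loc=B A=dirty B=clean
t=1 Left ⇒ loc=A A=dirty B=clean

loc=A A=dirty B=clean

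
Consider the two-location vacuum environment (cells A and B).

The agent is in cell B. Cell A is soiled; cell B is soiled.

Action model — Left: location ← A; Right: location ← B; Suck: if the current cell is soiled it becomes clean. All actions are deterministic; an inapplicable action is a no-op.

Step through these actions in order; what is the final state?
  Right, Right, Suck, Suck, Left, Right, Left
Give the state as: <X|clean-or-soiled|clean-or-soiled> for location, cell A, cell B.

<A|soiled|clean>

1. Right → <B|soiled|soiled>
2. Right → <B|soiled|soiled>
3. Suck → <B|soiled|clean>
4. Suck → <B|soiled|clean>
5. Left → <A|soiled|clean>
6. Right → <B|soiled|clean>
7. Left → <A|soiled|clean>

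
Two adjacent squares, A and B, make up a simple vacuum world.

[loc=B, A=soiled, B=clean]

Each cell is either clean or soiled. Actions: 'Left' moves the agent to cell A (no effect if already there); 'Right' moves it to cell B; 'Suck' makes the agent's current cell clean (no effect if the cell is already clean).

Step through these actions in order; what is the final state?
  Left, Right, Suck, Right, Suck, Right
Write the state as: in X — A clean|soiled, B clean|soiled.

step 1/6 (Left): in A — A soiled, B clean
step 2/6 (Right): in B — A soiled, B clean
step 3/6 (Suck): in B — A soiled, B clean
step 4/6 (Right): in B — A soiled, B clean
step 5/6 (Suck): in B — A soiled, B clean
step 6/6 (Right): in B — A soiled, B clean

in B — A soiled, B clean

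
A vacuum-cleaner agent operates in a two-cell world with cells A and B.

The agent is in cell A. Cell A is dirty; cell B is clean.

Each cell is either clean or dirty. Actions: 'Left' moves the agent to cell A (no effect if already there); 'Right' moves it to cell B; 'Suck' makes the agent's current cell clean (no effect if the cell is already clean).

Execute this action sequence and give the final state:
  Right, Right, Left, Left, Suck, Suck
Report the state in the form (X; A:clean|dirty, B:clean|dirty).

[1] after Right: (B; A:dirty, B:clean)
[2] after Right: (B; A:dirty, B:clean)
[3] after Left: (A; A:dirty, B:clean)
[4] after Left: (A; A:dirty, B:clean)
[5] after Suck: (A; A:clean, B:clean)
[6] after Suck: (A; A:clean, B:clean)

(A; A:clean, B:clean)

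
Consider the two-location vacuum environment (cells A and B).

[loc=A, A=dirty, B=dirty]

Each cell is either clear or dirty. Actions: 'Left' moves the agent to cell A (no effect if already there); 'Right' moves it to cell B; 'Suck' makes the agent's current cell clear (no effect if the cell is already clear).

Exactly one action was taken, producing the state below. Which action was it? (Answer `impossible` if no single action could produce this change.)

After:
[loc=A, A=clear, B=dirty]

try  Left: (A; A:dirty, B:dirty)
try Right: (B; A:dirty, B:dirty)
try  Suck: (A; A:clear, B:dirty)  ← match

Suck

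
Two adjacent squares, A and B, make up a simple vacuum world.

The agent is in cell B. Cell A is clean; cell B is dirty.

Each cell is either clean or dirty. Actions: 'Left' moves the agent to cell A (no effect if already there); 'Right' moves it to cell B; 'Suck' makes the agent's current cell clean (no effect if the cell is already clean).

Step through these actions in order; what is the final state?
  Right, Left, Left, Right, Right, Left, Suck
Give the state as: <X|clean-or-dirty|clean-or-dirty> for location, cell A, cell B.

[1] after Right: <B|clean|dirty>
[2] after Left: <A|clean|dirty>
[3] after Left: <A|clean|dirty>
[4] after Right: <B|clean|dirty>
[5] after Right: <B|clean|dirty>
[6] after Left: <A|clean|dirty>
[7] after Suck: <A|clean|dirty>

<A|clean|dirty>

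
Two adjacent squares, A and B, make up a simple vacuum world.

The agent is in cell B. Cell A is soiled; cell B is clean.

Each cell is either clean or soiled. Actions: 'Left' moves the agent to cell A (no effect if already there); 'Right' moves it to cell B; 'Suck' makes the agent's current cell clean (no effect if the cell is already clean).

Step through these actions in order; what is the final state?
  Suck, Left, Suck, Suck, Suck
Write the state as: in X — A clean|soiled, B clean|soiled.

in A — A clean, B clean

[1] after Suck: in B — A soiled, B clean
[2] after Left: in A — A soiled, B clean
[3] after Suck: in A — A clean, B clean
[4] after Suck: in A — A clean, B clean
[5] after Suck: in A — A clean, B clean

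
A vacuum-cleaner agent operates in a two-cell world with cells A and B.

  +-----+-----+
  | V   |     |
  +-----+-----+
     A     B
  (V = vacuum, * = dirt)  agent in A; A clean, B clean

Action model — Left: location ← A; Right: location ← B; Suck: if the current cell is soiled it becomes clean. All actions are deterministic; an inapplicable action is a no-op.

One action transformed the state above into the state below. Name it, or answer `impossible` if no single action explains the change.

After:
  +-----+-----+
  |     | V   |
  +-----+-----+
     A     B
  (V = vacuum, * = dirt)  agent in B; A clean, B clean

try  Left: (A; A:clean, B:clean)
try Right: (B; A:clean, B:clean)  ← match
try  Suck: (A; A:clean, B:clean)

Right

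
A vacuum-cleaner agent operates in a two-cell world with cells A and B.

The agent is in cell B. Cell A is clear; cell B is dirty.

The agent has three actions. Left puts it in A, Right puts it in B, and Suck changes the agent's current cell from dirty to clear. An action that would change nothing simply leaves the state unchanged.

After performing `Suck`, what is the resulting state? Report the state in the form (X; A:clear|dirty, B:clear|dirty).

(B; A:clear, B:clear)

start: (B; A:clear, B:dirty)
Suck (#1): (B; A:clear, B:clear)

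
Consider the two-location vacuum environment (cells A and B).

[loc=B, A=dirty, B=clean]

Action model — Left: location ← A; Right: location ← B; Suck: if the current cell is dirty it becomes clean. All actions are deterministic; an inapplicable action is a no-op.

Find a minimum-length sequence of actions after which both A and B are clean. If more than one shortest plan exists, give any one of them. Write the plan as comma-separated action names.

Left, Suck

1. Left → loc=A A=dirty B=clean
2. Suck → loc=A A=clean B=clean
min 2: go A then Suck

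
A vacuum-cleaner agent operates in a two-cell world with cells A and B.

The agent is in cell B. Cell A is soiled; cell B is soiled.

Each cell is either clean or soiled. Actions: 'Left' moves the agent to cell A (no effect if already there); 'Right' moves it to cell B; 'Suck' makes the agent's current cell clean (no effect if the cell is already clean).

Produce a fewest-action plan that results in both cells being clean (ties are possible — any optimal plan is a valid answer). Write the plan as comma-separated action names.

Suck, Left, Suck

step 1/3 (Suck): loc=B A=soiled B=clean
step 2/3 (Left): loc=A A=soiled B=clean
step 3/3 (Suck): loc=A A=clean B=clean
min 3: Suck B + move + Suck A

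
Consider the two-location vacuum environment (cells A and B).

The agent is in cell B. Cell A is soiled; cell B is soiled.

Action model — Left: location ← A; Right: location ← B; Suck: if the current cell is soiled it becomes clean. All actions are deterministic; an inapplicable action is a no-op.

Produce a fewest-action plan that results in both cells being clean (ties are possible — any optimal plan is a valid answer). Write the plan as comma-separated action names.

t=1 Suck ⇒ loc=B A=soiled B=clean
t=2 Left ⇒ loc=A A=soiled B=clean
t=3 Suck ⇒ loc=A A=clean B=clean
min 3: Suck B + move + Suck A

Suck, Left, Suck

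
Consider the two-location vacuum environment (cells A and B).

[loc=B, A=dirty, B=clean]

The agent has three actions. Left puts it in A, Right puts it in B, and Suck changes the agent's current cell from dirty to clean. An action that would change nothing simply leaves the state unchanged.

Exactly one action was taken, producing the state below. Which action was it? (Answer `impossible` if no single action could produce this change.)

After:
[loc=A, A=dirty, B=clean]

try  Left: in A — A dirty, B clean  ← match
try Right: in B — A dirty, B clean
try  Suck: in B — A dirty, B clean

Left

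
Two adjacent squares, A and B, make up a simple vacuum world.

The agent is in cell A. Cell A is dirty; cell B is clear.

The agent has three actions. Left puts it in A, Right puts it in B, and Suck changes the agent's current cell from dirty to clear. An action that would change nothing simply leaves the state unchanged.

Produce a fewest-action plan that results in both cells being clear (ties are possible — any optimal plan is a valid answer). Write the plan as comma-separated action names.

t=1 Suck ⇒ in A — A clear, B clear
min 1: A is dirty, one Suck

Suck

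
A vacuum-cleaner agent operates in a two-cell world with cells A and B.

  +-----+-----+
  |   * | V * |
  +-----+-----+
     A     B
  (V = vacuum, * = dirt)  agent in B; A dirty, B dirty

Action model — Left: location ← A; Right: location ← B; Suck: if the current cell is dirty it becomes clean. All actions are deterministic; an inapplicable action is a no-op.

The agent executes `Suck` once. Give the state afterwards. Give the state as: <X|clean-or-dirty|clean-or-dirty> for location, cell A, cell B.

<B|dirty|clean>

start: <B|dirty|dirty>
t=1 Suck ⇒ <B|dirty|clean>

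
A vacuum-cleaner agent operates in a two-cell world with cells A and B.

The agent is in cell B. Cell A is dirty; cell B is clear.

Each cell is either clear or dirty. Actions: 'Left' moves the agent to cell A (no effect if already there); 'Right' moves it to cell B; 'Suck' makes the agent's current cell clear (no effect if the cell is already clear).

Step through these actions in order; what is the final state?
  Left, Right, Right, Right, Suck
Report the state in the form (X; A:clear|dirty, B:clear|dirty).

step 1/5 (Left): (A; A:dirty, B:clear)
step 2/5 (Right): (B; A:dirty, B:clear)
step 3/5 (Right): (B; A:dirty, B:clear)
step 4/5 (Right): (B; A:dirty, B:clear)
step 5/5 (Suck): (B; A:dirty, B:clear)

(B; A:dirty, B:clear)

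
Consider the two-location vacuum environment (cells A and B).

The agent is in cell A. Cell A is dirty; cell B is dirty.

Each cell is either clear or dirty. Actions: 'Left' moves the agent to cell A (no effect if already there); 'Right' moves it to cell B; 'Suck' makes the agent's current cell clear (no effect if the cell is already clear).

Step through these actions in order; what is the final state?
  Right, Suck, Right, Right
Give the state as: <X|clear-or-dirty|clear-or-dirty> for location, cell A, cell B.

1) do Right; now <B|dirty|dirty>
2) do Suck; now <B|dirty|clear>
3) do Right; now <B|dirty|clear>
4) do Right; now <B|dirty|clear>

<B|dirty|clear>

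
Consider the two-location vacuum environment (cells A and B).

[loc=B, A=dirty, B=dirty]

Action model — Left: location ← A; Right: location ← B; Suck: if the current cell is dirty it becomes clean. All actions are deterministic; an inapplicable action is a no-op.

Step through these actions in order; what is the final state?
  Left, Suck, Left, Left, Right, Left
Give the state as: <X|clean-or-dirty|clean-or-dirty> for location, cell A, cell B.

<A|clean|dirty>

[1] after Left: <A|dirty|dirty>
[2] after Suck: <A|clean|dirty>
[3] after Left: <A|clean|dirty>
[4] after Left: <A|clean|dirty>
[5] after Right: <B|clean|dirty>
[6] after Left: <A|clean|dirty>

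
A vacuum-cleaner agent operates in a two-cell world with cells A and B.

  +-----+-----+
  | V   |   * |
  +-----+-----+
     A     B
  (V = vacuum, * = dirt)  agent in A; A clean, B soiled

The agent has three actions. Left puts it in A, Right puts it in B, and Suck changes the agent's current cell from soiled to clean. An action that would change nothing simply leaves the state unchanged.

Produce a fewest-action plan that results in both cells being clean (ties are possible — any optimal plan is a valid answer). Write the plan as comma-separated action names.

[1] after Right: (B; A:clean, B:soiled)
[2] after Suck: (B; A:clean, B:clean)
min 2: go B then Suck

Right, Suck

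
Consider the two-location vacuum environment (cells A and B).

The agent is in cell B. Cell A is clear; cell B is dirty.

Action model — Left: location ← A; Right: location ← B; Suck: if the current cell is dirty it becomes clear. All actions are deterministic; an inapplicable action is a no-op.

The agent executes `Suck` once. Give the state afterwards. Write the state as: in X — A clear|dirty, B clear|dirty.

in B — A clear, B clear

start: in B — A clear, B dirty
t=1 Suck ⇒ in B — A clear, B clear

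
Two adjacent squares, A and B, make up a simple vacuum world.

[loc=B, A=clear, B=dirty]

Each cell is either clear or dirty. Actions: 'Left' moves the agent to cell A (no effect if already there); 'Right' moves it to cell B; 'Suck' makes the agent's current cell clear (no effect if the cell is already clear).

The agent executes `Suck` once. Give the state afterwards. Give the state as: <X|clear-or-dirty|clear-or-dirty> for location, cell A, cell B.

<B|clear|clear>

start: <B|clear|dirty>
step 1/1 (Suck): <B|clear|clear>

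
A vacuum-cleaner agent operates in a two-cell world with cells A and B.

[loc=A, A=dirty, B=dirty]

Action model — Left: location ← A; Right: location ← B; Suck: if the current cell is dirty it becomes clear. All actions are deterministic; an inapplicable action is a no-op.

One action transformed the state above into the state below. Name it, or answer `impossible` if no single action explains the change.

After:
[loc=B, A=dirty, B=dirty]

try  Left: (A; A:dirty, B:dirty)
try Right: (B; A:dirty, B:dirty)  ← match
try  Suck: (A; A:clear, B:dirty)

Right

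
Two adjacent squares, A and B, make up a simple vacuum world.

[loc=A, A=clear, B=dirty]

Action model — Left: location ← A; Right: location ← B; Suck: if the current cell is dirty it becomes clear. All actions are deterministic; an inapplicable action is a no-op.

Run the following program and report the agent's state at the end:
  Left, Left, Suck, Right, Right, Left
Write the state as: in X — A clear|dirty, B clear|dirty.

in A — A clear, B dirty

[1] after Left: in A — A clear, B dirty
[2] after Left: in A — A clear, B dirty
[3] after Suck: in A — A clear, B dirty
[4] after Right: in B — A clear, B dirty
[5] after Right: in B — A clear, B dirty
[6] after Left: in A — A clear, B dirty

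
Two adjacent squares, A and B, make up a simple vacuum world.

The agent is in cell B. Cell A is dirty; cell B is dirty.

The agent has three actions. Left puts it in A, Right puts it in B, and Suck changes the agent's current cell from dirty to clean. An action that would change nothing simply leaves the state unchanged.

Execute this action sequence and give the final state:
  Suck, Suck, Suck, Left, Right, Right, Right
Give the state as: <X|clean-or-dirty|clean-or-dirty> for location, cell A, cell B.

<B|dirty|clean>

1) do Suck; now <B|dirty|clean>
2) do Suck; now <B|dirty|clean>
3) do Suck; now <B|dirty|clean>
4) do Left; now <A|dirty|clean>
5) do Right; now <B|dirty|clean>
6) do Right; now <B|dirty|clean>
7) do Right; now <B|dirty|clean>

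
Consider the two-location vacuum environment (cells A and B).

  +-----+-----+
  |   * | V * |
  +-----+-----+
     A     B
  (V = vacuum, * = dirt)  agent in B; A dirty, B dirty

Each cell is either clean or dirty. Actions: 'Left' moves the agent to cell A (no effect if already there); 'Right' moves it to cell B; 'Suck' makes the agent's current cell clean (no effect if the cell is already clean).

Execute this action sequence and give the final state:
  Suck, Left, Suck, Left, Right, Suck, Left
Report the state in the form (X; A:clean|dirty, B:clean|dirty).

1) do Suck; now (B; A:dirty, B:clean)
2) do Left; now (A; A:dirty, B:clean)
3) do Suck; now (A; A:clean, B:clean)
4) do Left; now (A; A:clean, B:clean)
5) do Right; now (B; A:clean, B:clean)
6) do Suck; now (B; A:clean, B:clean)
7) do Left; now (A; A:clean, B:clean)

(A; A:clean, B:clean)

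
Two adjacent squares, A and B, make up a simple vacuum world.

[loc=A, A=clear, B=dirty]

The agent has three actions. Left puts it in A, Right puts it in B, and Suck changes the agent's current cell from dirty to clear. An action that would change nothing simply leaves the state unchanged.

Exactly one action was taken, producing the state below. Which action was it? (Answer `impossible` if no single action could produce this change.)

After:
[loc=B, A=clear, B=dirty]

Right

try  Left: loc=A A=clear B=dirty
try Right: loc=B A=clear B=dirty  ← match
try  Suck: loc=A A=clear B=dirty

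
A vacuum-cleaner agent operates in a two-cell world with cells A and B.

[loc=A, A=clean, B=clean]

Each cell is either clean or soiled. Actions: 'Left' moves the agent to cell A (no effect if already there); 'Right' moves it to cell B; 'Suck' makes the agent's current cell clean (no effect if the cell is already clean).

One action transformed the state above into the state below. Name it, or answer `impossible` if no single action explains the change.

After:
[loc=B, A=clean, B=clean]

Right

try  Left: (A; A:clean, B:clean)
try Right: (B; A:clean, B:clean)  ← match
try  Suck: (A; A:clean, B:clean)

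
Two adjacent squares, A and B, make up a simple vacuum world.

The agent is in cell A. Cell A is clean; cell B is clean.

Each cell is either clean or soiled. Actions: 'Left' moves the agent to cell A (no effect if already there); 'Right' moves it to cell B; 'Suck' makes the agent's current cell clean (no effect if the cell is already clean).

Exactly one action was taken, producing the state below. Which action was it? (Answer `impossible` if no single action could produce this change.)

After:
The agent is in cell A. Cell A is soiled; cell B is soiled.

try  Left: in A — A clean, B clean
try Right: in B — A clean, B clean
try  Suck: in A — A clean, B clean
no single action produces the after-state

impossible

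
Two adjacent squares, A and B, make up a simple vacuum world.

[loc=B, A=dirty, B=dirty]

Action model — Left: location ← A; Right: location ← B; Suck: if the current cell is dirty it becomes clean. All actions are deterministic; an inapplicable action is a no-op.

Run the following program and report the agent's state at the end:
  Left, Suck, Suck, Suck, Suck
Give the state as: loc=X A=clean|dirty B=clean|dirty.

loc=A A=clean B=dirty

Left (#1): loc=A A=dirty B=dirty
Suck (#2): loc=A A=clean B=dirty
Suck (#3): loc=A A=clean B=dirty
Suck (#4): loc=A A=clean B=dirty
Suck (#5): loc=A A=clean B=dirty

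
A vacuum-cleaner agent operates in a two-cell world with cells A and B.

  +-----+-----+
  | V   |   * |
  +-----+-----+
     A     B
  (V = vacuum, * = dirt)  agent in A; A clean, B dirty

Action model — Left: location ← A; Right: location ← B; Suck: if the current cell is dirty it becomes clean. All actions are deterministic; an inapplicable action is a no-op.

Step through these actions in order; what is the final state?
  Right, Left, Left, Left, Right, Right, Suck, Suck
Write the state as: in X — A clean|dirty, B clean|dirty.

in B — A clean, B clean

t=1 Right ⇒ in B — A clean, B dirty
t=2 Left ⇒ in A — A clean, B dirty
t=3 Left ⇒ in A — A clean, B dirty
t=4 Left ⇒ in A — A clean, B dirty
t=5 Right ⇒ in B — A clean, B dirty
t=6 Right ⇒ in B — A clean, B dirty
t=7 Suck ⇒ in B — A clean, B clean
t=8 Suck ⇒ in B — A clean, B clean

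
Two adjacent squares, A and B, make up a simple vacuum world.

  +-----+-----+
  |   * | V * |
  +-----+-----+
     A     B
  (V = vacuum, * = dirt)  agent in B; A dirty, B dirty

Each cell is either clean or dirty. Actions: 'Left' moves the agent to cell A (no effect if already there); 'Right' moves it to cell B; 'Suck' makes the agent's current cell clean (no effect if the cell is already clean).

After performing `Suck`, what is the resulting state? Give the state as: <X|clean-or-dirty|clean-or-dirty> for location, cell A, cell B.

<B|dirty|clean>

start: <B|dirty|dirty>
Suck (#1): <B|dirty|clean>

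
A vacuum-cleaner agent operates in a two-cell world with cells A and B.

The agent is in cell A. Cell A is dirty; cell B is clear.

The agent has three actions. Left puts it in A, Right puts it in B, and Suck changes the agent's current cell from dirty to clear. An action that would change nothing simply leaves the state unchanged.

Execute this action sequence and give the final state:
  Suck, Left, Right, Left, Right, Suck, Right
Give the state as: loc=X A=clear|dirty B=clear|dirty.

1) do Suck; now loc=A A=clear B=clear
2) do Left; now loc=A A=clear B=clear
3) do Right; now loc=B A=clear B=clear
4) do Left; now loc=A A=clear B=clear
5) do Right; now loc=B A=clear B=clear
6) do Suck; now loc=B A=clear B=clear
7) do Right; now loc=B A=clear B=clear

loc=B A=clear B=clear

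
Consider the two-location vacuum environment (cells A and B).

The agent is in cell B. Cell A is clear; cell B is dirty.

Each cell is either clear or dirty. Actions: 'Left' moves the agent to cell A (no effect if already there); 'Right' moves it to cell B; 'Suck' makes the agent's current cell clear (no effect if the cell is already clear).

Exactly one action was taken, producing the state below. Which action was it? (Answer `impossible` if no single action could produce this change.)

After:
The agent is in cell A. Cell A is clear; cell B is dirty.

try  Left: <A|clear|dirty>  ← match
try Right: <B|clear|dirty>
try  Suck: <B|clear|clear>

Left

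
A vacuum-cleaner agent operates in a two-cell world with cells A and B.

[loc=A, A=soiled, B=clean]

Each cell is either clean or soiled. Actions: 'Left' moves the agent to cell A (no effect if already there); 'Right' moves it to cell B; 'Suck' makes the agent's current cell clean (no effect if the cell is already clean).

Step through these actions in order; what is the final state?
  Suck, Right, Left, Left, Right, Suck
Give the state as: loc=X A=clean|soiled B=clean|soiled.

t=1 Suck ⇒ loc=A A=clean B=clean
t=2 Right ⇒ loc=B A=clean B=clean
t=3 Left ⇒ loc=A A=clean B=clean
t=4 Left ⇒ loc=A A=clean B=clean
t=5 Right ⇒ loc=B A=clean B=clean
t=6 Suck ⇒ loc=B A=clean B=clean

loc=B A=clean B=clean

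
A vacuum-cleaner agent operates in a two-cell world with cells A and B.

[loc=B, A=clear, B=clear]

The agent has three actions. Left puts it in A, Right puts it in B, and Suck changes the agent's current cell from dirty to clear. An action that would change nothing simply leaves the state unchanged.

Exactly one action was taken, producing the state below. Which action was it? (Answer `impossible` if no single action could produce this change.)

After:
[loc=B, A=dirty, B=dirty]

impossible

try  Left: in A — A clear, B clear
try Right: in B — A clear, B clear
try  Suck: in B — A clear, B clear
no single action produces the after-state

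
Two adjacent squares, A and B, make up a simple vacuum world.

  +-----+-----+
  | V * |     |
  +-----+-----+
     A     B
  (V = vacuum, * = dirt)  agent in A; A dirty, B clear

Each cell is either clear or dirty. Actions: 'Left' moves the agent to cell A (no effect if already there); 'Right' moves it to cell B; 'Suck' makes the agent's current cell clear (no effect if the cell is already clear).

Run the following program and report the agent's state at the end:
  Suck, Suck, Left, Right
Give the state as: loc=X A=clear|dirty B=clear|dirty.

loc=B A=clear B=clear

[1] after Suck: loc=A A=clear B=clear
[2] after Suck: loc=A A=clear B=clear
[3] after Left: loc=A A=clear B=clear
[4] after Right: loc=B A=clear B=clear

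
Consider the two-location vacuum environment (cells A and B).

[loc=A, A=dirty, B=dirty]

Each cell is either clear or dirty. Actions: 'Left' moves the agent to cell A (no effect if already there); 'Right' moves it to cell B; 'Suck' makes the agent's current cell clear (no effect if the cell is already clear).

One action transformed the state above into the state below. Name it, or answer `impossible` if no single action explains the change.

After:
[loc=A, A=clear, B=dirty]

try  Left: <A|dirty|dirty>
try Right: <B|dirty|dirty>
try  Suck: <A|clear|dirty>  ← match

Suck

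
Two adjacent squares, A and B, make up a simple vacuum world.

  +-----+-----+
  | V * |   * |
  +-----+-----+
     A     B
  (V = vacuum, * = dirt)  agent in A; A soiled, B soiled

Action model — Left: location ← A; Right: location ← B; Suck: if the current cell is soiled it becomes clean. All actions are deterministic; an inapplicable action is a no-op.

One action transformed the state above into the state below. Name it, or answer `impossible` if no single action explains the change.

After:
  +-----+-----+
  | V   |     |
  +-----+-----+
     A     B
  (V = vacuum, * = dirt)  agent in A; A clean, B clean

impossible

try  Left: loc=A A=soiled B=soiled
try Right: loc=B A=soiled B=soiled
try  Suck: loc=A A=clean B=soiled
no single action produces the after-state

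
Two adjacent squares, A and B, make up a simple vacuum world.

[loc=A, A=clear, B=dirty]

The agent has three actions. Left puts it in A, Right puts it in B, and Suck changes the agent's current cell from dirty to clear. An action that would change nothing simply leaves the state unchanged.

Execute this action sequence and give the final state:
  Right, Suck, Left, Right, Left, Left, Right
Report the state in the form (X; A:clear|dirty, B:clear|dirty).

1. Right → (B; A:clear, B:dirty)
2. Suck → (B; A:clear, B:clear)
3. Left → (A; A:clear, B:clear)
4. Right → (B; A:clear, B:clear)
5. Left → (A; A:clear, B:clear)
6. Left → (A; A:clear, B:clear)
7. Right → (B; A:clear, B:clear)

(B; A:clear, B:clear)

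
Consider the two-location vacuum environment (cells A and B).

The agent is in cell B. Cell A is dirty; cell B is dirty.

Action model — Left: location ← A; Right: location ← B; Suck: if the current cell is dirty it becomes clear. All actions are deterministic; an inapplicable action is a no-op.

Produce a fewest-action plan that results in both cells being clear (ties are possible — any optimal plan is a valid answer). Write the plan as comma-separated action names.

1. Suck → (B; A:dirty, B:clear)
2. Left → (A; A:dirty, B:clear)
3. Suck → (A; A:clear, B:clear)
min 3: Suck B + move + Suck A

Suck, Left, Suck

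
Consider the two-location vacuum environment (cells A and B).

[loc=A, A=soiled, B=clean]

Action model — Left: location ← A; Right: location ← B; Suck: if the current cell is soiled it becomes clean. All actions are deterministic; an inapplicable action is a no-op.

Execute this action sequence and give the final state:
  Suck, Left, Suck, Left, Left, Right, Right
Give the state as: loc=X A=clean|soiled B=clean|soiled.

loc=B A=clean B=clean

step 1/7 (Suck): loc=A A=clean B=clean
step 2/7 (Left): loc=A A=clean B=clean
step 3/7 (Suck): loc=A A=clean B=clean
step 4/7 (Left): loc=A A=clean B=clean
step 5/7 (Left): loc=A A=clean B=clean
step 6/7 (Right): loc=B A=clean B=clean
step 7/7 (Right): loc=B A=clean B=clean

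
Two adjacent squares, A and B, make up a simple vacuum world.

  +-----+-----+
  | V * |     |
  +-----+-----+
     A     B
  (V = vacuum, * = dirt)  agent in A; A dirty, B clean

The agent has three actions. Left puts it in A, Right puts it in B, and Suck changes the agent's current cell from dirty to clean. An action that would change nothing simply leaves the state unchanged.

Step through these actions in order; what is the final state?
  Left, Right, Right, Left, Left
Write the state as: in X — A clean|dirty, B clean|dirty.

1) do Left; now in A — A dirty, B clean
2) do Right; now in B — A dirty, B clean
3) do Right; now in B — A dirty, B clean
4) do Left; now in A — A dirty, B clean
5) do Left; now in A — A dirty, B clean

in A — A dirty, B clean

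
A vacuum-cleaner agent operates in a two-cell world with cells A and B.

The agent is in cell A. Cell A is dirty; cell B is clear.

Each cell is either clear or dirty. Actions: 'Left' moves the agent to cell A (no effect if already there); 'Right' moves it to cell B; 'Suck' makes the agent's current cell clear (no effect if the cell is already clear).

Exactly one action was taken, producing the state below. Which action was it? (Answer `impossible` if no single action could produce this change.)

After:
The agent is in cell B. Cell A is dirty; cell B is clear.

Right

try  Left: <A|dirty|clear>
try Right: <B|dirty|clear>  ← match
try  Suck: <A|clear|clear>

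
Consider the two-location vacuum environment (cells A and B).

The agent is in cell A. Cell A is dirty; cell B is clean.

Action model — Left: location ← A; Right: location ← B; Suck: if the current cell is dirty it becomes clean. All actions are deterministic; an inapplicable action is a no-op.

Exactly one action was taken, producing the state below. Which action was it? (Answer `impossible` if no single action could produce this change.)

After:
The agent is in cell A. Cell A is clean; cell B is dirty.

try  Left: <A|dirty|clean>
try Right: <B|dirty|clean>
try  Suck: <A|clean|clean>
no single action produces the after-state

impossible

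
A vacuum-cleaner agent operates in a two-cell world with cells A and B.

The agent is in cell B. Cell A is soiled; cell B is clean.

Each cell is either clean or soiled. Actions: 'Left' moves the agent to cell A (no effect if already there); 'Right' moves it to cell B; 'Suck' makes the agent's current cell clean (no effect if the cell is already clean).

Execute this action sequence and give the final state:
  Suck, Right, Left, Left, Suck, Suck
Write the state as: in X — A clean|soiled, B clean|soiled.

in A — A clean, B clean

t=1 Suck ⇒ in B — A soiled, B clean
t=2 Right ⇒ in B — A soiled, B clean
t=3 Left ⇒ in A — A soiled, B clean
t=4 Left ⇒ in A — A soiled, B clean
t=5 Suck ⇒ in A — A clean, B clean
t=6 Suck ⇒ in A — A clean, B clean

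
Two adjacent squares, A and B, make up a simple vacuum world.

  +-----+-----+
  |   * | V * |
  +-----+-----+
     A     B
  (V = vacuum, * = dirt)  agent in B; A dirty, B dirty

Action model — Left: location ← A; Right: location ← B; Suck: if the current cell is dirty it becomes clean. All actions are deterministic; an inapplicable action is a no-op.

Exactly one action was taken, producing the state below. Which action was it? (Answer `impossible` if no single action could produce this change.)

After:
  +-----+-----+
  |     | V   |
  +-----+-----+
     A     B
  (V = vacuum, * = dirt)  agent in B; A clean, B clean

impossible

try  Left: (A; A:dirty, B:dirty)
try Right: (B; A:dirty, B:dirty)
try  Suck: (B; A:dirty, B:clean)
no single action produces the after-state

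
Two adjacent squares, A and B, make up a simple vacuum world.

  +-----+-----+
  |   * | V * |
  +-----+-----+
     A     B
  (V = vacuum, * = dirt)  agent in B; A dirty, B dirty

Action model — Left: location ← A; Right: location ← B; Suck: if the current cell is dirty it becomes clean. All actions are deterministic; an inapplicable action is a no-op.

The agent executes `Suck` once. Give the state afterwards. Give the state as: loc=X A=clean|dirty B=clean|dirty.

loc=B A=dirty B=clean

start: loc=B A=dirty B=dirty
[1] after Suck: loc=B A=dirty B=clean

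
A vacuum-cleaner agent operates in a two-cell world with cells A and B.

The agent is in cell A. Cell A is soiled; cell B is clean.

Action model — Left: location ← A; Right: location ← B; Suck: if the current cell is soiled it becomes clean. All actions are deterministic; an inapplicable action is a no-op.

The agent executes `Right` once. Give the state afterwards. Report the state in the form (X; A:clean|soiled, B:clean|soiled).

(B; A:soiled, B:clean)

start: (A; A:soiled, B:clean)
[1] after Right: (B; A:soiled, B:clean)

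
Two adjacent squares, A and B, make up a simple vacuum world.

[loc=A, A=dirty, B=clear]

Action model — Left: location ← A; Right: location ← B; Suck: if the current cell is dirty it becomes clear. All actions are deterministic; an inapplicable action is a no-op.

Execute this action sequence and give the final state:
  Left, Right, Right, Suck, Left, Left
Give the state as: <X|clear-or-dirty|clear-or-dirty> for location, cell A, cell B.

1) do Left; now <A|dirty|clear>
2) do Right; now <B|dirty|clear>
3) do Right; now <B|dirty|clear>
4) do Suck; now <B|dirty|clear>
5) do Left; now <A|dirty|clear>
6) do Left; now <A|dirty|clear>

<A|dirty|clear>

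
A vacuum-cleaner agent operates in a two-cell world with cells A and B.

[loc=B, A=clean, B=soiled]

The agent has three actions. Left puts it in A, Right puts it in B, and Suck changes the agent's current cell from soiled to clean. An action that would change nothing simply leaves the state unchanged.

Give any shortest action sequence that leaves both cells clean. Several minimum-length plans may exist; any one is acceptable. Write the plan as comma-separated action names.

Suck

1. Suck → in B — A clean, B clean
min 1: B is soiled, one Suck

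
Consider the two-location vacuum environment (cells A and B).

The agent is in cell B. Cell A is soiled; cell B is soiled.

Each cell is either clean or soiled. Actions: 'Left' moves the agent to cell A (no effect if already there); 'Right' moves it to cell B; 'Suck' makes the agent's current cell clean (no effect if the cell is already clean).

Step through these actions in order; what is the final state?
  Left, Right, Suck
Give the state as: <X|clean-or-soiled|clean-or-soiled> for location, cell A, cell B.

1. Left → <A|soiled|soiled>
2. Right → <B|soiled|soiled>
3. Suck → <B|soiled|clean>

<B|soiled|clean>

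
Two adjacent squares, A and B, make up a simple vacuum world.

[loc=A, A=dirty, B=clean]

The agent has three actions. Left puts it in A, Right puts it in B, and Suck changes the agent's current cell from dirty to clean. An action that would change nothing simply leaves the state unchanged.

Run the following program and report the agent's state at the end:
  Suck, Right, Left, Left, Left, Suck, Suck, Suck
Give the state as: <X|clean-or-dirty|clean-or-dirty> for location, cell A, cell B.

[1] after Suck: <A|clean|clean>
[2] after Right: <B|clean|clean>
[3] after Left: <A|clean|clean>
[4] after Left: <A|clean|clean>
[5] after Left: <A|clean|clean>
[6] after Suck: <A|clean|clean>
[7] after Suck: <A|clean|clean>
[8] after Suck: <A|clean|clean>

<A|clean|clean>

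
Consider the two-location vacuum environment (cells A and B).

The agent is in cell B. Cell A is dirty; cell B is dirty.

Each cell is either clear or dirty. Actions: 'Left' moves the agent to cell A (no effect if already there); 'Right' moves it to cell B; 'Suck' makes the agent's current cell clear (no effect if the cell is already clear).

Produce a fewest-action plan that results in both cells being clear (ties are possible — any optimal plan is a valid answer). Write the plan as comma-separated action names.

step 1/3 (Suck): in B — A dirty, B clear
step 2/3 (Left): in A — A dirty, B clear
step 3/3 (Suck): in A — A clear, B clear
min 3: Suck B + move + Suck A

Suck, Left, Suck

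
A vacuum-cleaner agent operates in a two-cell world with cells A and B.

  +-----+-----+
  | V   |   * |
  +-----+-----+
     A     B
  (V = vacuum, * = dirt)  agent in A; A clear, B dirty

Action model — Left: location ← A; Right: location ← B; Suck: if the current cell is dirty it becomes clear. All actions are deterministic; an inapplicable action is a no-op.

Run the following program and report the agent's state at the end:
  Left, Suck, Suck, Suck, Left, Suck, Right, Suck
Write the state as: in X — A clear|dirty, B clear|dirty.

in B — A clear, B clear

step 1/8 (Left): in A — A clear, B dirty
step 2/8 (Suck): in A — A clear, B dirty
step 3/8 (Suck): in A — A clear, B dirty
step 4/8 (Suck): in A — A clear, B dirty
step 5/8 (Left): in A — A clear, B dirty
step 6/8 (Suck): in A — A clear, B dirty
step 7/8 (Right): in B — A clear, B dirty
step 8/8 (Suck): in B — A clear, B clear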